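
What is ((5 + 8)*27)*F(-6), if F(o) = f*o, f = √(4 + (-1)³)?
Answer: -2106*√3 ≈ -3647.7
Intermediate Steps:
f = √3 (f = √(4 - 1) = √3 ≈ 1.7320)
F(o) = o*√3 (F(o) = √3*o = o*√3)
((5 + 8)*27)*F(-6) = ((5 + 8)*27)*(-6*√3) = (13*27)*(-6*√3) = 351*(-6*√3) = -2106*√3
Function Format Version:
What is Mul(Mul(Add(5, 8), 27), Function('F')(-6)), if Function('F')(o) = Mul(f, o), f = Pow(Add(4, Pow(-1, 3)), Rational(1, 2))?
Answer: Mul(-2106, Pow(3, Rational(1, 2))) ≈ -3647.7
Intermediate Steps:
f = Pow(3, Rational(1, 2)) (f = Pow(Add(4, -1), Rational(1, 2)) = Pow(3, Rational(1, 2)) ≈ 1.7320)
Function('F')(o) = Mul(o, Pow(3, Rational(1, 2))) (Function('F')(o) = Mul(Pow(3, Rational(1, 2)), o) = Mul(o, Pow(3, Rational(1, 2))))
Mul(Mul(Add(5, 8), 27), Function('F')(-6)) = Mul(Mul(Add(5, 8), 27), Mul(-6, Pow(3, Rational(1, 2)))) = Mul(Mul(13, 27), Mul(-6, Pow(3, Rational(1, 2)))) = Mul(351, Mul(-6, Pow(3, Rational(1, 2)))) = Mul(-2106, Pow(3, Rational(1, 2)))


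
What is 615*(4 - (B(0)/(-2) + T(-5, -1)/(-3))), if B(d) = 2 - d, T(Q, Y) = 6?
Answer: 4305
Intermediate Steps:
615*(4 - (B(0)/(-2) + T(-5, -1)/(-3))) = 615*(4 - ((2 - 1*0)/(-2) + 6/(-3))) = 615*(4 - ((2 + 0)*(-½) + 6*(-⅓))) = 615*(4 - (2*(-½) - 2)) = 615*(4 - (-1 - 2)) = 615*(4 - 1*(-3)) = 615*(4 + 3) = 615*7 = 4305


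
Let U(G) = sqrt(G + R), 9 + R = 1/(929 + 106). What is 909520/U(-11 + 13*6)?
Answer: 2728560*sqrt(6903565)/60031 ≈ 1.1942e+5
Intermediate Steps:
R = -9314/1035 (R = -9 + 1/(929 + 106) = -9 + 1/1035 = -9314/1035 ≈ -8.9990)
U(G) = sqrt(-9314/1035 + G) (U(G) = sqrt(G - 9314/1035) = sqrt(-9314/1035 + G))
909520/U(-11 + 13*6) = 909520/((sqrt(-1071110 + 119025*(-11 + 13*6))/345)) = 909520/((sqrt(-1071110 + 119025*(-11 + 78))/345)) = 909520/((sqrt(-1071110 + 119025*67)/345)) = 909520/((sqrt(-1071110 + 7974675)/345)) = 909520/((sqrt(6903565)/345)) = 909520*(3*sqrt(6903565)/60031) = 2728560*sqrt(6903565)/60031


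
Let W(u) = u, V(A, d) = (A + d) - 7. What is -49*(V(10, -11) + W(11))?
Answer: -147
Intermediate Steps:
V(A, d) = -7 + A + d
-49*(V(10, -11) + W(11)) = -49*((-7 + 10 - 11) + 11) = -49*(-8 + 11) = -49*3 = -147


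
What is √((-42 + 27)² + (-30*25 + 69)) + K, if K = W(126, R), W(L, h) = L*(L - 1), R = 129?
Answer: 15750 + 2*I*√114 ≈ 15750.0 + 21.354*I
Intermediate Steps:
W(L, h) = L*(-1 + L)
K = 15750 (K = 126*(-1 + 126) = 126*125 = 15750)
√((-42 + 27)² + (-30*25 + 69)) + K = √((-42 + 27)² + (-30*25 + 69)) + 15750 = √((-15)² + (-750 + 69)) + 15750 = √(225 - 681) + 15750 = √(-456) + 15750 = 2*I*√114 + 15750 = 15750 + 2*I*√114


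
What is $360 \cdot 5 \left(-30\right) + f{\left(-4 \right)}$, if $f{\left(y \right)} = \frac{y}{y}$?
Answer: $-53999$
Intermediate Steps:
$f{\left(y \right)} = 1$
$360 \cdot 5 \left(-30\right) + f{\left(-4 \right)} = 360 \cdot 5 \left(-30\right) + 1 = 360 \left(-150\right) + 1 = -54000 + 1 = -53999$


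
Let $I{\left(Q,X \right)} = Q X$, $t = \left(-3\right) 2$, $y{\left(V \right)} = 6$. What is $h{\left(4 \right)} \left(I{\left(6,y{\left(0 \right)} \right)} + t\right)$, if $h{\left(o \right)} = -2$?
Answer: $-60$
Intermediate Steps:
$t = -6$
$h{\left(4 \right)} \left(I{\left(6,y{\left(0 \right)} \right)} + t\right) = - 2 \left(6 \cdot 6 - 6\right) = - 2 \left(36 - 6\right) = \left(-2\right) 30 = -60$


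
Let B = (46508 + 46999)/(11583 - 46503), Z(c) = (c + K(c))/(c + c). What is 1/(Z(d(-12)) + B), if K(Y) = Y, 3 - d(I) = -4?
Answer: -11640/19529 ≈ -0.59604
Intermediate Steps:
d(I) = 7 (d(I) = 3 - 1*(-4) = 3 + 4 = 7)
Z(c) = 1 (Z(c) = (c + c)/(c + c) = (2*c)/((2*c)) = (2*c)*(1/(2*c)) = 1)
B = -31169/11640 (B = 93507/(-34920) = 93507*(-1/34920) = -31169/11640 ≈ -2.6777)
1/(Z(d(-12)) + B) = 1/(1 - 31169/11640) = 1/(-19529/11640) = -11640/19529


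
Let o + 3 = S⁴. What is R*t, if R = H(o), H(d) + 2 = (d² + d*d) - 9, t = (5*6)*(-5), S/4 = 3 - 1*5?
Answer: -5025793050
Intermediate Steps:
S = -8 (S = 4*(3 - 1*5) = 4*(3 - 5) = 4*(-2) = -8)
o = 4093 (o = -3 + (-8)⁴ = -3 + 4096 = 4093)
t = -150 (t = 30*(-5) = -150)
H(d) = -11 + 2*d² (H(d) = -2 + ((d² + d*d) - 9) = -2 + ((d² + d²) - 9) = -2 + (2*d² - 9) = -2 + (-9 + 2*d²) = -11 + 2*d²)
R = 33505287 (R = -11 + 2*4093² = -11 + 2*16752649 = -11 + 33505298 = 33505287)
R*t = 33505287*(-150) = -5025793050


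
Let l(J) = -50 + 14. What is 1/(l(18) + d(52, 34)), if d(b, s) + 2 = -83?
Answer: -1/121 ≈ -0.0082645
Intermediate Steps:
l(J) = -36
d(b, s) = -85 (d(b, s) = -2 - 83 = -85)
1/(l(18) + d(52, 34)) = 1/(-36 - 85) = 1/(-121) = -1/121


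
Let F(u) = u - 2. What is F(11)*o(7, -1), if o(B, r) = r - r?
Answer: 0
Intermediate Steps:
o(B, r) = 0
F(u) = -2 + u
F(11)*o(7, -1) = (-2 + 11)*0 = 9*0 = 0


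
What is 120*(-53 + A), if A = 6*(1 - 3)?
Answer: -7800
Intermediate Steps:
A = -12 (A = 6*(-2) = -12)
120*(-53 + A) = 120*(-53 - 12) = 120*(-65) = -7800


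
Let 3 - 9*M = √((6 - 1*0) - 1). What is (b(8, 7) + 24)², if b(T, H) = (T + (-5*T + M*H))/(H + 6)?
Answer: 6456926/13689 - 11858*√5/4563 ≈ 465.88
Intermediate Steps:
M = ⅓ - √5/9 (M = ⅓ - √((6 - 1*0) - 1)/9 = ⅓ - √((6 + 0) - 1)/9 = ⅓ - √(6 - 1)/9 = ⅓ - √5/9 ≈ 0.084881)
b(T, H) = (-4*T + H*(⅓ - √5/9))/(6 + H) (b(T, H) = (T + (-5*T + (⅓ - √5/9)*H))/(H + 6) = (T + (-5*T + H*(⅓ - √5/9)))/(6 + H) = (-4*T + H*(⅓ - √5/9))/(6 + H))
(b(8, 7) + 24)² = ((-36*8 + 7*(3 - √5))/(9*(6 + 7)) + 24)² = ((⅑)*(-288 + (21 - 7*√5))/13 + 24)² = ((⅑)*(1/13)*(-267 - 7*√5) + 24)² = ((-89/39 - 7*√5/117) + 24)² = (847/39 - 7*√5/117)²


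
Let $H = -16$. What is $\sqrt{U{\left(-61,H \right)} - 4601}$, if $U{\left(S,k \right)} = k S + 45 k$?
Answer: $i \sqrt{4345} \approx 65.917 i$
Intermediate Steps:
$U{\left(S,k \right)} = 45 k + S k$ ($U{\left(S,k \right)} = S k + 45 k = 45 k + S k$)
$\sqrt{U{\left(-61,H \right)} - 4601} = \sqrt{- 16 \left(45 - 61\right) - 4601} = \sqrt{\left(-16\right) \left(-16\right) - 4601} = \sqrt{256 - 4601} = \sqrt{-4345} = i \sqrt{4345}$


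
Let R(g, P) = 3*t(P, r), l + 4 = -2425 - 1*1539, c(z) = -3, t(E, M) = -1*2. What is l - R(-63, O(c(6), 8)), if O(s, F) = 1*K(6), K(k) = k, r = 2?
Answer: -3962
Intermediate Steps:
t(E, M) = -2
l = -3968 (l = -4 + (-2425 - 1*1539) = -4 + (-2425 - 1539) = -4 - 3964 = -3968)
O(s, F) = 6 (O(s, F) = 1*6 = 6)
R(g, P) = -6 (R(g, P) = 3*(-2) = -6)
l - R(-63, O(c(6), 8)) = -3968 - 1*(-6) = -3968 + 6 = -3962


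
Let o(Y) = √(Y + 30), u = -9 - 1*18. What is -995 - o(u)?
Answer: -995 - √3 ≈ -996.73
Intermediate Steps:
u = -27 (u = -9 - 18 = -27)
o(Y) = √(30 + Y)
-995 - o(u) = -995 - √(30 - 27) = -995 - √3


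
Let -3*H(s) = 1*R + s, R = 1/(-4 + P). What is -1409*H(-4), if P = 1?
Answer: -18317/9 ≈ -2035.2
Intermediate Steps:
R = -1/3 (R = 1/(-4 + 1) = 1/(-3) = -1/3 ≈ -0.33333)
H(s) = 1/9 - s/3 (H(s) = -(1*(-1/3) + s)/3 = -(-1/3 + s)/3 = 1/9 - s/3)
-1409*H(-4) = -1409*(1/9 - 1/3*(-4)) = -1409*(1/9 + 4/3) = -1409*13/9 = -18317/9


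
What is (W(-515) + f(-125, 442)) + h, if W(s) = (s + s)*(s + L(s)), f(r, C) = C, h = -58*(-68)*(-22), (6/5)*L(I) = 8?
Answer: 1311772/3 ≈ 4.3726e+5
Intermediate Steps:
L(I) = 20/3 (L(I) = (⅚)*8 = 20/3)
h = -86768 (h = 3944*(-22) = -86768)
W(s) = 2*s*(20/3 + s) (W(s) = (s + s)*(s + 20/3) = (2*s)*(20/3 + s) = 2*s*(20/3 + s))
(W(-515) + f(-125, 442)) + h = ((⅔)*(-515)*(20 + 3*(-515)) + 442) - 86768 = ((⅔)*(-515)*(20 - 1545) + 442) - 86768 = ((⅔)*(-515)*(-1525) + 442) - 86768 = (1570750/3 + 442) - 86768 = 1572076/3 - 86768 = 1311772/3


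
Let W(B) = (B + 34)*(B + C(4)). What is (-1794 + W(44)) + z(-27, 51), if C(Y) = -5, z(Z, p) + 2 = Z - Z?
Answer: 1246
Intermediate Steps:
z(Z, p) = -2 (z(Z, p) = -2 + (Z - Z) = -2 + 0 = -2)
W(B) = (-5 + B)*(34 + B) (W(B) = (B + 34)*(B - 5) = (34 + B)*(-5 + B) = (-5 + B)*(34 + B))
(-1794 + W(44)) + z(-27, 51) = (-1794 + (-170 + 44**2 + 29*44)) - 2 = (-1794 + (-170 + 1936 + 1276)) - 2 = (-1794 + 3042) - 2 = 1248 - 2 = 1246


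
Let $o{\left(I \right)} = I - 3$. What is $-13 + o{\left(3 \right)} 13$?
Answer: $-13$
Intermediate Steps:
$o{\left(I \right)} = -3 + I$
$-13 + o{\left(3 \right)} 13 = -13 + \left(-3 + 3\right) 13 = -13 + 0 \cdot 13 = -13 + 0 = -13$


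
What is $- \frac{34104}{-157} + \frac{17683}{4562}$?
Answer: $\frac{158358679}{716234} \approx 221.1$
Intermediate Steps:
$- \frac{34104}{-157} + \frac{17683}{4562} = \left(-34104\right) \left(- \frac{1}{157}\right) + 17683 \cdot \frac{1}{4562} = \frac{34104}{157} + \frac{17683}{4562} = \frac{158358679}{716234}$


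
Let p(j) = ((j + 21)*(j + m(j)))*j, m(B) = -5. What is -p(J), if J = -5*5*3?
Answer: 324000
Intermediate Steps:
J = -75 (J = -25*3 = -75)
p(j) = j*(-5 + j)*(21 + j) (p(j) = ((j + 21)*(j - 5))*j = ((21 + j)*(-5 + j))*j = ((-5 + j)*(21 + j))*j = j*(-5 + j)*(21 + j))
-p(J) = -(-75)*(-105 + (-75)² + 16*(-75)) = -(-75)*(-105 + 5625 - 1200) = -(-75)*4320 = -1*(-324000) = 324000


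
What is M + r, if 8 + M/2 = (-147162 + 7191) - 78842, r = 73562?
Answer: -364080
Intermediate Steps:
M = -437642 (M = -16 + 2*((-147162 + 7191) - 78842) = -16 + 2*(-139971 - 78842) = -16 + 2*(-218813) = -16 - 437626 = -437642)
M + r = -437642 + 73562 = -364080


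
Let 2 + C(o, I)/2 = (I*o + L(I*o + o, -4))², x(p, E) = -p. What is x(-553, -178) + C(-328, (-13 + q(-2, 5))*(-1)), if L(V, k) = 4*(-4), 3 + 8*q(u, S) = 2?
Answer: 37342631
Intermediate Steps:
q(u, S) = -⅛ (q(u, S) = -3/8 + (⅛)*2 = -3/8 + ¼ = -⅛)
L(V, k) = -16
C(o, I) = -4 + 2*(-16 + I*o)² (C(o, I) = -4 + 2*(I*o - 16)² = -4 + 2*(-16 + I*o)²)
x(-553, -178) + C(-328, (-13 + q(-2, 5))*(-1)) = -1*(-553) + (-4 + 2*(-16 + ((-13 - ⅛)*(-1))*(-328))²) = 553 + (-4 + 2*(-16 - 105/8*(-1)*(-328))²) = 553 + (-4 + 2*(-16 + (105/8)*(-328))²) = 553 + (-4 + 2*(-16 - 4305)²) = 553 + (-4 + 2*(-4321)²) = 553 + (-4 + 2*18671041) = 553 + (-4 + 37342082) = 553 + 37342078 = 37342631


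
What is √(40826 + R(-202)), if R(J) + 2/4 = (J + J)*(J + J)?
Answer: √816166/2 ≈ 451.71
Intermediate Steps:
R(J) = -½ + 4*J² (R(J) = -½ + (J + J)*(J + J) = -½ + (2*J)*(2*J) = -½ + 4*J²)
√(40826 + R(-202)) = √(40826 + (-½ + 4*(-202)²)) = √(40826 + (-½ + 4*40804)) = √(40826 + (-½ + 163216)) = √(40826 + 326431/2) = √(408083/2) = √816166/2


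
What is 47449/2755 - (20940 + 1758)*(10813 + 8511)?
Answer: -1208387451311/2755 ≈ -4.3862e+8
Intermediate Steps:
47449/2755 - (20940 + 1758)*(10813 + 8511) = 47449*(1/2755) - 22698*19324 = 47449/2755 - 1*438616152 = 47449/2755 - 438616152 = -1208387451311/2755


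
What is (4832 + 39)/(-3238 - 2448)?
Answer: -4871/5686 ≈ -0.85667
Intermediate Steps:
(4832 + 39)/(-3238 - 2448) = 4871/(-5686) = 4871*(-1/5686) = -4871/5686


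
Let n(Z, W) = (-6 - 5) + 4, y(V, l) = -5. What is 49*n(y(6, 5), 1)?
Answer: -343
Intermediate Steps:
n(Z, W) = -7 (n(Z, W) = -11 + 4 = -7)
49*n(y(6, 5), 1) = 49*(-7) = -343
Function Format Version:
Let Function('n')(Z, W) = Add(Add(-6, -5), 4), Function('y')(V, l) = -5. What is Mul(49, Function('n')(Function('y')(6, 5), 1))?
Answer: -343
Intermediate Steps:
Function('n')(Z, W) = -7 (Function('n')(Z, W) = Add(-11, 4) = -7)
Mul(49, Function('n')(Function('y')(6, 5), 1)) = Mul(49, -7) = -343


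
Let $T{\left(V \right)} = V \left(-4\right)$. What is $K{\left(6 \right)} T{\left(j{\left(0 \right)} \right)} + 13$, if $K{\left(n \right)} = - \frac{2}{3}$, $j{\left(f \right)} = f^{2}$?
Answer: $13$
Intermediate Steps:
$K{\left(n \right)} = - \frac{2}{3}$ ($K{\left(n \right)} = \left(-2\right) \frac{1}{3} = - \frac{2}{3}$)
$T{\left(V \right)} = - 4 V$
$K{\left(6 \right)} T{\left(j{\left(0 \right)} \right)} + 13 = - \frac{2 \left(- 4 \cdot 0^{2}\right)}{3} + 13 = - \frac{2 \left(\left(-4\right) 0\right)}{3} + 13 = \left(- \frac{2}{3}\right) 0 + 13 = 0 + 13 = 13$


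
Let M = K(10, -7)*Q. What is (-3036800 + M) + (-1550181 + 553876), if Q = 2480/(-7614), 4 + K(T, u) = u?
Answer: -15354017095/3807 ≈ -4.0331e+6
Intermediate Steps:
K(T, u) = -4 + u
Q = -1240/3807 (Q = 2480*(-1/7614) = -1240/3807 ≈ -0.32572)
M = 13640/3807 (M = (-4 - 7)*(-1240/3807) = -11*(-1240/3807) = 13640/3807 ≈ 3.5829)
(-3036800 + M) + (-1550181 + 553876) = (-3036800 + 13640/3807) + (-1550181 + 553876) = -11561083960/3807 - 996305 = -15354017095/3807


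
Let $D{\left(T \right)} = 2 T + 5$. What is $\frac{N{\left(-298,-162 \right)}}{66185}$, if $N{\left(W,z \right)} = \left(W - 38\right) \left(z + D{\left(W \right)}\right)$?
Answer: $\frac{36144}{9455} \approx 3.8227$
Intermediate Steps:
$D{\left(T \right)} = 5 + 2 T$
$N{\left(W,z \right)} = \left(-38 + W\right) \left(5 + z + 2 W\right)$ ($N{\left(W,z \right)} = \left(W - 38\right) \left(z + \left(5 + 2 W\right)\right) = \left(-38 + W\right) \left(5 + z + 2 W\right)$)
$\frac{N{\left(-298,-162 \right)}}{66185} = \frac{-190 - -21158 - -6156 + 2 \left(-298\right)^{2} - -48276}{66185} = \left(-190 + 21158 + 6156 + 2 \cdot 88804 + 48276\right) \frac{1}{66185} = \left(-190 + 21158 + 6156 + 177608 + 48276\right) \frac{1}{66185} = 253008 \cdot \frac{1}{66185} = \frac{36144}{9455}$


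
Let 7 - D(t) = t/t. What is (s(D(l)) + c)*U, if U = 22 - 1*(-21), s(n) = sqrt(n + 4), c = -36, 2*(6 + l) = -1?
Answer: -1548 + 43*sqrt(10) ≈ -1412.0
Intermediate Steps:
l = -13/2 (l = -6 + (1/2)*(-1) = -6 - 1/2 = -13/2 ≈ -6.5000)
D(t) = 6 (D(t) = 7 - t/t = 7 - 1*1 = 7 - 1 = 6)
s(n) = sqrt(4 + n)
U = 43 (U = 22 + 21 = 43)
(s(D(l)) + c)*U = (sqrt(4 + 6) - 36)*43 = (sqrt(10) - 36)*43 = (-36 + sqrt(10))*43 = -1548 + 43*sqrt(10)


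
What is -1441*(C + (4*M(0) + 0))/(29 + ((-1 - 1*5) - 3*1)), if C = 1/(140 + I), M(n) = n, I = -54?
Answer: -1441/1720 ≈ -0.83779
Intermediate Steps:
C = 1/86 (C = 1/(140 - 54) = 1/86 ≈ 0.011628)
-1441*(C + (4*M(0) + 0))/(29 + ((-1 - 1*5) - 3*1)) = -1441*(1/86 + (4*0 + 0))/(29 + ((-1 - 1*5) - 3*1)) = -1441*(1/86 + (0 + 0))/(29 + ((-1 - 5) - 3)) = -1441*(1/86 + 0)/(29 + (-6 - 3)) = -1441/(86*(29 - 9)) = -1441/(86*20) = -1441*1/1720 = -1441/1720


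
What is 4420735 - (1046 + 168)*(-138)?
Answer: 4588267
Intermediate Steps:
4420735 - (1046 + 168)*(-138) = 4420735 - 1214*(-138) = 4420735 - 1*(-167532) = 4420735 + 167532 = 4588267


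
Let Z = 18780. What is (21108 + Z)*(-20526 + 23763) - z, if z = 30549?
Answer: 129086907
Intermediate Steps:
(21108 + Z)*(-20526 + 23763) - z = (21108 + 18780)*(-20526 + 23763) - 1*30549 = 39888*3237 - 30549 = 129117456 - 30549 = 129086907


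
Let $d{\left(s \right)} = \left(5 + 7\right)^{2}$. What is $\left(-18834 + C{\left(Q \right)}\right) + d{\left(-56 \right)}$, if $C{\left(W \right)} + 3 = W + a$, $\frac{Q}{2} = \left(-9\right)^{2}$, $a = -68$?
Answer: $-18599$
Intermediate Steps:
$d{\left(s \right)} = 144$ ($d{\left(s \right)} = 12^{2} = 144$)
$Q = 162$ ($Q = 2 \left(-9\right)^{2} = 2 \cdot 81 = 162$)
$C{\left(W \right)} = -71 + W$ ($C{\left(W \right)} = -3 + \left(W - 68\right) = -3 + \left(-68 + W\right) = -71 + W$)
$\left(-18834 + C{\left(Q \right)}\right) + d{\left(-56 \right)} = \left(-18834 + \left(-71 + 162\right)\right) + 144 = \left(-18834 + 91\right) + 144 = -18743 + 144 = -18599$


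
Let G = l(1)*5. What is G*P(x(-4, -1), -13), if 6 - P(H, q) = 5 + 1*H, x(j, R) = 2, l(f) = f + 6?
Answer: -35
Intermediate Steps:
l(f) = 6 + f
P(H, q) = 1 - H (P(H, q) = 6 - (5 + 1*H) = 6 - (5 + H) = 6 + (-5 - H) = 1 - H)
G = 35 (G = (6 + 1)*5 = 7*5 = 35)
G*P(x(-4, -1), -13) = 35*(1 - 1*2) = 35*(1 - 2) = 35*(-1) = -35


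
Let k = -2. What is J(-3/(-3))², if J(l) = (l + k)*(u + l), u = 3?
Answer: 16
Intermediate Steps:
J(l) = (-2 + l)*(3 + l) (J(l) = (l - 2)*(3 + l) = (-2 + l)*(3 + l))
J(-3/(-3))² = (-6 - 3/(-3) + (-3/(-3))²)² = (-6 - 3*(-⅓) + (-3*(-⅓))²)² = (-6 + 1 + 1²)² = (-6 + 1 + 1)² = (-4)² = 16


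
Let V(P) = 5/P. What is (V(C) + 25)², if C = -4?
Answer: 9025/16 ≈ 564.06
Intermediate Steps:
(V(C) + 25)² = (5/(-4) + 25)² = (5*(-¼) + 25)² = (-5/4 + 25)² = (95/4)² = 9025/16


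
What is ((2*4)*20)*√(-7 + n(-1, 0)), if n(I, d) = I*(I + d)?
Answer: 160*I*√6 ≈ 391.92*I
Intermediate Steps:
((2*4)*20)*√(-7 + n(-1, 0)) = ((2*4)*20)*√(-7 - (-1 + 0)) = (8*20)*√(-7 - 1*(-1)) = 160*√(-7 + 1) = 160*√(-6) = 160*(I*√6) = 160*I*√6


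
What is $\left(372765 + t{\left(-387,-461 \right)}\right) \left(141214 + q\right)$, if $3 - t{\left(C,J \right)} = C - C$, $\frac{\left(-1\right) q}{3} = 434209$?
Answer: $-432937601184$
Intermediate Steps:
$q = -1302627$ ($q = \left(-3\right) 434209 = -1302627$)
$t{\left(C,J \right)} = 3$ ($t{\left(C,J \right)} = 3 - \left(C - C\right) = 3 - 0 = 3 + 0 = 3$)
$\left(372765 + t{\left(-387,-461 \right)}\right) \left(141214 + q\right) = \left(372765 + 3\right) \left(141214 - 1302627\right) = 372768 \left(-1161413\right) = -432937601184$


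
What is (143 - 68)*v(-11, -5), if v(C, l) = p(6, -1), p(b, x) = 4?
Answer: 300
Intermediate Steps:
v(C, l) = 4
(143 - 68)*v(-11, -5) = (143 - 68)*4 = 75*4 = 300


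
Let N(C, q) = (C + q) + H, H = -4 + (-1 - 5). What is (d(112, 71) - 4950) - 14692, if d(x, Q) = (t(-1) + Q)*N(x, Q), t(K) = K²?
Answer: -7186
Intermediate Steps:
H = -10 (H = -4 - 6 = -10)
N(C, q) = -10 + C + q (N(C, q) = (C + q) - 10 = -10 + C + q)
d(x, Q) = (1 + Q)*(-10 + Q + x) (d(x, Q) = ((-1)² + Q)*(-10 + x + Q) = (1 + Q)*(-10 + Q + x))
(d(112, 71) - 4950) - 14692 = ((1 + 71)*(-10 + 71 + 112) - 4950) - 14692 = (72*173 - 4950) - 14692 = (12456 - 4950) - 14692 = 7506 - 14692 = -7186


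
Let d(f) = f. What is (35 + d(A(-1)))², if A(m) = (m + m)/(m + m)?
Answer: 1296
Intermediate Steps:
A(m) = 1 (A(m) = (2*m)/((2*m)) = (2*m)*(1/(2*m)) = 1)
(35 + d(A(-1)))² = (35 + 1)² = 36² = 1296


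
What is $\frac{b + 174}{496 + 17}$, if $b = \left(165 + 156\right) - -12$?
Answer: $\frac{169}{171} \approx 0.9883$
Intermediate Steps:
$b = 333$ ($b = 321 + 12 = 333$)
$\frac{b + 174}{496 + 17} = \frac{333 + 174}{496 + 17} = \frac{507}{513} = 507 \cdot \frac{1}{513} = \frac{169}{171}$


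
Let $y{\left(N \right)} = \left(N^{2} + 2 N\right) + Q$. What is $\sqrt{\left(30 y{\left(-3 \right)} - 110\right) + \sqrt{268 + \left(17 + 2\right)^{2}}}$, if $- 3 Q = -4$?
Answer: $\sqrt{20 + \sqrt{629}} \approx 6.7142$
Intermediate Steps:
$Q = \frac{4}{3}$ ($Q = \left(- \frac{1}{3}\right) \left(-4\right) = \frac{4}{3} \approx 1.3333$)
$y{\left(N \right)} = \frac{4}{3} + N^{2} + 2 N$ ($y{\left(N \right)} = \left(N^{2} + 2 N\right) + \frac{4}{3} = \frac{4}{3} + N^{2} + 2 N$)
$\sqrt{\left(30 y{\left(-3 \right)} - 110\right) + \sqrt{268 + \left(17 + 2\right)^{2}}} = \sqrt{\left(30 \left(\frac{4}{3} + \left(-3\right)^{2} + 2 \left(-3\right)\right) - 110\right) + \sqrt{268 + \left(17 + 2\right)^{2}}} = \sqrt{\left(30 \left(\frac{4}{3} + 9 - 6\right) - 110\right) + \sqrt{268 + 19^{2}}} = \sqrt{\left(30 \cdot \frac{13}{3} - 110\right) + \sqrt{268 + 361}} = \sqrt{\left(130 - 110\right) + \sqrt{629}} = \sqrt{20 + \sqrt{629}}$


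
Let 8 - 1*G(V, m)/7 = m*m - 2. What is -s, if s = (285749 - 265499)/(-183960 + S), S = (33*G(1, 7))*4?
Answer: 125/1358 ≈ 0.092047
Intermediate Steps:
G(V, m) = 70 - 7*m² (G(V, m) = 56 - 7*(m*m - 2) = 56 - 7*(m² - 2) = 56 - 7*(-2 + m²) = 56 + (14 - 7*m²) = 70 - 7*m²)
S = -36036 (S = (33*(70 - 7*7²))*4 = (33*(70 - 7*49))*4 = (33*(70 - 343))*4 = (33*(-273))*4 = -9009*4 = -36036)
s = -125/1358 (s = (285749 - 265499)/(-183960 - 36036) = 20250/(-219996) = 20250*(-1/219996) = -125/1358 ≈ -0.092047)
-s = -1*(-125/1358) = 125/1358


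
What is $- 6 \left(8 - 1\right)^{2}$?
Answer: $-294$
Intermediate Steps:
$- 6 \left(8 - 1\right)^{2} = - 6 \cdot 7^{2} = \left(-6\right) 49 = -294$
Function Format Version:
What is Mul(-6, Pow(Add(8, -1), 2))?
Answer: -294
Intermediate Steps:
Mul(-6, Pow(Add(8, -1), 2)) = Mul(-6, Pow(7, 2)) = Mul(-6, 49) = -294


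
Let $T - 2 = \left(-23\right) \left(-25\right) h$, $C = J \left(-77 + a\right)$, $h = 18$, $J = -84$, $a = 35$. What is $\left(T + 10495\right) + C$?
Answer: $24375$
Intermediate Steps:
$C = 3528$ ($C = - 84 \left(-77 + 35\right) = \left(-84\right) \left(-42\right) = 3528$)
$T = 10352$ ($T = 2 + \left(-23\right) \left(-25\right) 18 = 2 + 575 \cdot 18 = 2 + 10350 = 10352$)
$\left(T + 10495\right) + C = \left(10352 + 10495\right) + 3528 = 20847 + 3528 = 24375$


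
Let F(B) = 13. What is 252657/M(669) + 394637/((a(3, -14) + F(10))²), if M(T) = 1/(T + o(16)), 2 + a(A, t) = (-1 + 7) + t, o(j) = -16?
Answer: 1485259826/9 ≈ 1.6503e+8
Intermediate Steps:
a(A, t) = 4 + t (a(A, t) = -2 + ((-1 + 7) + t) = -2 + (6 + t) = 4 + t)
M(T) = 1/(-16 + T) (M(T) = 1/(T - 16) = 1/(-16 + T))
252657/M(669) + 394637/((a(3, -14) + F(10))²) = 252657/(1/(-16 + 669)) + 394637/(((4 - 14) + 13)²) = 252657/(1/653) + 394637/((-10 + 13)²) = 252657/(1/653) + 394637/(3²) = 252657*653 + 394637/9 = 164985021 + 394637*(⅑) = 164985021 + 394637/9 = 1485259826/9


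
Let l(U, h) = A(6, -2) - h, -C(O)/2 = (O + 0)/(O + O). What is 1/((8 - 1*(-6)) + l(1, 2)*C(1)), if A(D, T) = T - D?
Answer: 1/24 ≈ 0.041667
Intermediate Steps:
C(O) = -1 (C(O) = -2*(O + 0)/(O + O) = -2*O/(2*O) = -2*O*1/(2*O) = -2*½ = -1)
l(U, h) = -8 - h (l(U, h) = (-2 - 1*6) - h = (-2 - 6) - h = -8 - h)
1/((8 - 1*(-6)) + l(1, 2)*C(1)) = 1/((8 - 1*(-6)) + (-8 - 1*2)*(-1)) = 1/((8 + 6) + (-8 - 2)*(-1)) = 1/(14 - 10*(-1)) = 1/(14 + 10) = 1/24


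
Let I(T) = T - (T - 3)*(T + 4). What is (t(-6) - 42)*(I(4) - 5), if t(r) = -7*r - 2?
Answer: 18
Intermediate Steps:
t(r) = -2 - 7*r
I(T) = T - (-3 + T)*(4 + T)
(t(-6) - 42)*(I(4) - 5) = ((-2 - 7*(-6)) - 42)*((12 - 1*4**2) - 5) = ((-2 + 42) - 42)*((12 - 1*16) - 5) = (40 - 42)*((12 - 16) - 5) = -2*(-4 - 5) = -2*(-9) = 18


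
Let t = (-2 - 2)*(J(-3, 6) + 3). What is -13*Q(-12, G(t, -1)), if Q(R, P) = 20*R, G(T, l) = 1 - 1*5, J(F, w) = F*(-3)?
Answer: 3120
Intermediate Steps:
J(F, w) = -3*F
t = -48 (t = (-2 - 2)*(-3*(-3) + 3) = -4*(9 + 3) = -4*12 = -48)
G(T, l) = -4 (G(T, l) = 1 - 5 = -4)
-13*Q(-12, G(t, -1)) = -260*(-12) = -13*(-240) = 3120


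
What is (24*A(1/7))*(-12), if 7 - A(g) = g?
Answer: -13824/7 ≈ -1974.9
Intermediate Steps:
A(g) = 7 - g
(24*A(1/7))*(-12) = (24*(7 - 1/7))*(-12) = (24*(7 - 1*⅐))*(-12) = (24*(7 - ⅐))*(-12) = (24*(48/7))*(-12) = (1152/7)*(-12) = -13824/7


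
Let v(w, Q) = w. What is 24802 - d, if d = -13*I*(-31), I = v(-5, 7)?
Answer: 26817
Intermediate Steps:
I = -5
d = -2015 (d = -13*(-5)*(-31) = 65*(-31) = -2015)
24802 - d = 24802 - 1*(-2015) = 24802 + 2015 = 26817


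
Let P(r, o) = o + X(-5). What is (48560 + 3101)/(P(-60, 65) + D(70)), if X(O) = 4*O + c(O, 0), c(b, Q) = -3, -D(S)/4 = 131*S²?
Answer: -51661/2567558 ≈ -0.020121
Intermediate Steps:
D(S) = -524*S²
X(O) = -3 + 4*O (X(O) = 4*O - 3 = -3 + 4*O)
P(r, o) = -23 + o (P(r, o) = o + (-3 + 4*(-5)) = o + (-3 - 20) = o - 23 = -23 + o)
(48560 + 3101)/(P(-60, 65) + D(70)) = (48560 + 3101)/((-23 + 65) - 524*70²) = 51661/(42 - 524*4900) = 51661/(42 - 2567600) = 51661/(-2567558) = 51661*(-1/2567558) = -51661/2567558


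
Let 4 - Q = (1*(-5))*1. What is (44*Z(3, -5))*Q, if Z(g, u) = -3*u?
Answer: 5940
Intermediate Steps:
Q = 9 (Q = 4 - 1*(-5) = 4 + 5 = 9)
(44*Z(3, -5))*Q = (44*(-3*(-5)))*9 = (44*15)*9 = 660*9 = 5940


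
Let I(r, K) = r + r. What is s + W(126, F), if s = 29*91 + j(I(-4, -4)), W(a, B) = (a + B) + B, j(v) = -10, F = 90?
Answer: 2935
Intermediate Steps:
I(r, K) = 2*r
W(a, B) = a + 2*B (W(a, B) = (B + a) + B = a + 2*B)
s = 2629 (s = 29*91 - 10 = 2639 - 10 = 2629)
s + W(126, F) = 2629 + (126 + 2*90) = 2629 + (126 + 180) = 2629 + 306 = 2935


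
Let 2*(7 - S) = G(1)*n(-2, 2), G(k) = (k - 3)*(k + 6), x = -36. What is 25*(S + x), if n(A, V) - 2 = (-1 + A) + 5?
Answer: -25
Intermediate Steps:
G(k) = (-3 + k)*(6 + k)
n(A, V) = 6 + A (n(A, V) = 2 + ((-1 + A) + 5) = 2 + (4 + A) = 6 + A)
S = 35 (S = 7 - (-18 + 1² + 3*1)*(6 - 2)/2 = 7 - (-18 + 1 + 3)*4/2 = 7 - (-7)*4 = 7 - ½*(-56) = 7 + 28 = 35)
25*(S + x) = 25*(35 - 36) = 25*(-1) = -25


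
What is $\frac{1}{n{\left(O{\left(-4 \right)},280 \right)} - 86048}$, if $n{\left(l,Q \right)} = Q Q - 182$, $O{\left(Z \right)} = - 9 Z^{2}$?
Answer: $- \frac{1}{7830} \approx -0.00012771$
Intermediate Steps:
$n{\left(l,Q \right)} = -182 + Q^{2}$ ($n{\left(l,Q \right)} = Q^{2} - 182 = -182 + Q^{2}$)
$\frac{1}{n{\left(O{\left(-4 \right)},280 \right)} - 86048} = \frac{1}{\left(-182 + 280^{2}\right) - 86048} = \frac{1}{\left(-182 + 78400\right) - 86048} = \frac{1}{78218 - 86048} = \frac{1}{-7830} = - \frac{1}{7830}$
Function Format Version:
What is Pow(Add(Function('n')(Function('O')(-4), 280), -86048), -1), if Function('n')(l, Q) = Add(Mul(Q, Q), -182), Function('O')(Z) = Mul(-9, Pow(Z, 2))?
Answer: Rational(-1, 7830) ≈ -0.00012771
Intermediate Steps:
Function('n')(l, Q) = Add(-182, Pow(Q, 2)) (Function('n')(l, Q) = Add(Pow(Q, 2), -182) = Add(-182, Pow(Q, 2)))
Pow(Add(Function('n')(Function('O')(-4), 280), -86048), -1) = Pow(Add(Add(-182, Pow(280, 2)), -86048), -1) = Pow(Add(Add(-182, 78400), -86048), -1) = Pow(Add(78218, -86048), -1) = Pow(-7830, -1) = Rational(-1, 7830)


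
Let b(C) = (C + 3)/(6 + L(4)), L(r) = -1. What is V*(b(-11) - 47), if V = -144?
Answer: 34992/5 ≈ 6998.4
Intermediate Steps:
b(C) = ⅗ + C/5 (b(C) = (C + 3)/(6 - 1) = (3 + C)/5 = (3 + C)*(⅕) = ⅗ + C/5)
V*(b(-11) - 47) = -144*((⅗ + (⅕)*(-11)) - 47) = -144*((⅗ - 11/5) - 47) = -144*(-8/5 - 47) = -144*(-243/5) = 34992/5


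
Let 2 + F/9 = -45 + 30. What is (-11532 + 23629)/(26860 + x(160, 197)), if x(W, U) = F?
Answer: 12097/26707 ≈ 0.45295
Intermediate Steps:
F = -153 (F = -18 + 9*(-45 + 30) = -18 + 9*(-15) = -18 - 135 = -153)
x(W, U) = -153
(-11532 + 23629)/(26860 + x(160, 197)) = (-11532 + 23629)/(26860 - 153) = 12097/26707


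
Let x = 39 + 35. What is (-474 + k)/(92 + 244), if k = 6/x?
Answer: -835/592 ≈ -1.4105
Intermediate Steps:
x = 74
k = 3/37 (k = 6/74 = (1/74)*6 = 3/37 ≈ 0.081081)
(-474 + k)/(92 + 244) = (-474 + 3/37)/(92 + 244) = -17535/37/336 = -17535/37*1/336 = -835/592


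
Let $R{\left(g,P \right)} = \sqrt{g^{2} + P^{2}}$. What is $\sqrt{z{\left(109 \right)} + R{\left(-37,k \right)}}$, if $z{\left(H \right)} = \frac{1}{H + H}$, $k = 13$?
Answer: $\frac{\sqrt{218 + 47524 \sqrt{1538}}}{218} \approx 6.2627$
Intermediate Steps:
$z{\left(H \right)} = \frac{1}{2 H}$
$R{\left(g,P \right)} = \sqrt{P^{2} + g^{2}}$
$\sqrt{z{\left(109 \right)} + R{\left(-37,k \right)}} = \sqrt{\frac{1}{2 \cdot 109} + \sqrt{13^{2} + \left(-37\right)^{2}}} = \sqrt{\frac{1}{2} \cdot \frac{1}{109} + \sqrt{169 + 1369}} = \sqrt{\frac{1}{218} + \sqrt{1538}}$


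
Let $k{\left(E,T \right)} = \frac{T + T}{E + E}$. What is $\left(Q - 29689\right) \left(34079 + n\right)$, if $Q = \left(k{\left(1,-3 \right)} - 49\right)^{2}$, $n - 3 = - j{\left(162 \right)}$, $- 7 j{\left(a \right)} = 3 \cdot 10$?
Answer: $-919818420$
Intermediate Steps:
$j{\left(a \right)} = - \frac{30}{7}$ ($j{\left(a \right)} = - \frac{3 \cdot 10}{7} = \left(- \frac{1}{7}\right) 30 = - \frac{30}{7}$)
$n = \frac{51}{7}$ ($n = 3 - - \frac{30}{7} = 3 + \frac{30}{7} = \frac{51}{7} \approx 7.2857$)
$k{\left(E,T \right)} = \frac{T}{E}$ ($k{\left(E,T \right)} = \frac{2 T}{2 E} = 2 T \frac{1}{2 E} = \frac{T}{E}$)
$Q = 2704$ ($Q = \left(- \frac{3}{1} - 49\right)^{2} = \left(\left(-3\right) 1 - 49\right)^{2} = \left(-3 - 49\right)^{2} = \left(-52\right)^{2} = 2704$)
$\left(Q - 29689\right) \left(34079 + n\right) = \left(2704 - 29689\right) \left(34079 + \frac{51}{7}\right) = \left(-26985\right) \frac{238604}{7} = -919818420$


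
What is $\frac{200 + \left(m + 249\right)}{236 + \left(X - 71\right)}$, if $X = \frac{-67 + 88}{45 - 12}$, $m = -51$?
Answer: $\frac{2189}{911} \approx 2.4029$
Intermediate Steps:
$X = \frac{7}{11}$ ($X = \frac{21}{45 - 12} = \frac{21}{33} = 21 \cdot \frac{1}{33} = \frac{7}{11} \approx 0.63636$)
$\frac{200 + \left(m + 249\right)}{236 + \left(X - 71\right)} = \frac{200 + \left(-51 + 249\right)}{236 + \left(\frac{7}{11} - 71\right)} = \frac{200 + 198}{236 + \left(\frac{7}{11} - 71\right)} = \frac{398}{236 - \frac{774}{11}} = \frac{398}{\frac{1822}{11}} = 398 \cdot \frac{11}{1822} = \frac{2189}{911}$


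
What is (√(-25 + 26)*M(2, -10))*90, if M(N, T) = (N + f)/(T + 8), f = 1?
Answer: -135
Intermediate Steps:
M(N, T) = (1 + N)/(8 + T) (M(N, T) = (N + 1)/(T + 8) = (1 + N)/(8 + T))
(√(-25 + 26)*M(2, -10))*90 = (√(-25 + 26)*((1 + 2)/(8 - 10)))*90 = (√1*(3/(-2)))*90 = (1*(-½*3))*90 = (1*(-3/2))*90 = -3/2*90 = -135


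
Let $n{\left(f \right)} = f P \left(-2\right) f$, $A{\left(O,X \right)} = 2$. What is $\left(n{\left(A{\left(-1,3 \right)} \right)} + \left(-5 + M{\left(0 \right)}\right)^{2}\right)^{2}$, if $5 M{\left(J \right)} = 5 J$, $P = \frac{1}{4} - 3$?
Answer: $2209$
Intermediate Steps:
$P = - \frac{11}{4}$ ($P = \frac{1}{4} - 3 = - \frac{11}{4} \approx -2.75$)
$n{\left(f \right)} = \frac{11 f^{2}}{2}$ ($n{\left(f \right)} = f \left(- \frac{11}{4}\right) \left(-2\right) f = - \frac{11 f}{4} \left(-2\right) f = \frac{11 f}{2} f = \frac{11 f^{2}}{2}$)
$M{\left(J \right)} = J$ ($M{\left(J \right)} = \frac{5 J}{5} = J$)
$\left(n{\left(A{\left(-1,3 \right)} \right)} + \left(-5 + M{\left(0 \right)}\right)^{2}\right)^{2} = \left(\frac{11 \cdot 2^{2}}{2} + \left(-5 + 0\right)^{2}\right)^{2} = \left(\frac{11}{2} \cdot 4 + \left(-5\right)^{2}\right)^{2} = \left(22 + 25\right)^{2} = 47^{2} = 2209$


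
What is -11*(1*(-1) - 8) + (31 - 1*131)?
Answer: -1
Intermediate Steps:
-11*(1*(-1) - 8) + (31 - 1*131) = -11*(-1 - 8) + (31 - 131) = -11*(-9) - 100 = 99 - 100 = -1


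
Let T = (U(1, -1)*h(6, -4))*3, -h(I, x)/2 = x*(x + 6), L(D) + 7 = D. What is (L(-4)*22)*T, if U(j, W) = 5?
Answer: -58080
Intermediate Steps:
L(D) = -7 + D
h(I, x) = -2*x*(6 + x) (h(I, x) = -2*x*(x + 6) = -2*x*(6 + x))
T = 240 (T = (5*(-2*(-4)*(6 - 4)))*3 = (5*(-2*(-4)*2))*3 = (5*16)*3 = 80*3 = 240)
(L(-4)*22)*T = ((-7 - 4)*22)*240 = -11*22*240 = -242*240 = -58080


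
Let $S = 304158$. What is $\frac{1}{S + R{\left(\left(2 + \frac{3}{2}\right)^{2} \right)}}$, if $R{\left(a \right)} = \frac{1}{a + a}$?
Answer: $\frac{49}{14903744} \approx 3.2878 \cdot 10^{-6}$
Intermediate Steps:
$R{\left(a \right)} = \frac{1}{2 a}$
$\frac{1}{S + R{\left(\left(2 + \frac{3}{2}\right)^{2} \right)}} = \frac{1}{304158 + \frac{1}{2 \left(2 + \frac{3}{2}\right)^{2}}} = \frac{1}{304158 + \frac{1}{2 \left(\frac{7}{2}\right)^{2}}} = \frac{1}{304158 + \frac{1}{2 \cdot \frac{49}{4}}} = \frac{1}{304158 + \frac{1}{2} \cdot \frac{4}{49}} = \frac{1}{304158 + \frac{2}{49}} = \frac{1}{\frac{14903744}{49}} = \frac{49}{14903744}$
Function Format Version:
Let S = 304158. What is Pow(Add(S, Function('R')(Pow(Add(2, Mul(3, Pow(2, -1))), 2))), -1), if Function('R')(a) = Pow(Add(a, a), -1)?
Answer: Rational(49, 14903744) ≈ 3.2878e-6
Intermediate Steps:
Function('R')(a) = Mul(Rational(1, 2), Pow(a, -1)) (Function('R')(a) = Pow(Mul(2, a), -1) = Mul(Rational(1, 2), Pow(a, -1)))
Pow(Add(S, Function('R')(Pow(Add(2, Mul(3, Pow(2, -1))), 2))), -1) = Pow(Add(304158, Mul(Rational(1, 2), Pow(Pow(Add(2, Mul(3, Pow(2, -1))), 2), -1))), -1) = Pow(Add(304158, Mul(Rational(1, 2), Pow(Pow(Add(2, Mul(3, Rational(1, 2))), 2), -1))), -1) = Pow(Add(304158, Mul(Rational(1, 2), Pow(Pow(Add(2, Rational(3, 2)), 2), -1))), -1) = Pow(Add(304158, Mul(Rational(1, 2), Pow(Pow(Rational(7, 2), 2), -1))), -1) = Pow(Add(304158, Mul(Rational(1, 2), Pow(Rational(49, 4), -1))), -1) = Pow(Add(304158, Mul(Rational(1, 2), Rational(4, 49))), -1) = Pow(Add(304158, Rational(2, 49)), -1) = Pow(Rational(14903744, 49), -1) = Rational(49, 14903744)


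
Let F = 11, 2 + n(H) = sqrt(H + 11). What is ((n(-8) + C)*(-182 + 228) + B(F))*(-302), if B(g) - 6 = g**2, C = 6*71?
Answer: -5928562 - 13892*sqrt(3) ≈ -5.9526e+6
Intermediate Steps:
n(H) = -2 + sqrt(11 + H) (n(H) = -2 + sqrt(H + 11) = -2 + sqrt(11 + H))
C = 426
B(g) = 6 + g**2
((n(-8) + C)*(-182 + 228) + B(F))*(-302) = (((-2 + sqrt(11 - 8)) + 426)*(-182 + 228) + (6 + 11**2))*(-302) = (((-2 + sqrt(3)) + 426)*46 + (6 + 121))*(-302) = ((424 + sqrt(3))*46 + 127)*(-302) = ((19504 + 46*sqrt(3)) + 127)*(-302) = (19631 + 46*sqrt(3))*(-302) = -5928562 - 13892*sqrt(3)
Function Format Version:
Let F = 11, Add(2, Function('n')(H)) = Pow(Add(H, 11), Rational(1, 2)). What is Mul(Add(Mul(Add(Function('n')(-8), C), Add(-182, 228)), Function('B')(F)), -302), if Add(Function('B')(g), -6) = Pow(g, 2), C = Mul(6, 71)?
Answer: Add(-5928562, Mul(-13892, Pow(3, Rational(1, 2)))) ≈ -5.9526e+6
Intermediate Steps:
Function('n')(H) = Add(-2, Pow(Add(11, H), Rational(1, 2))) (Function('n')(H) = Add(-2, Pow(Add(H, 11), Rational(1, 2))) = Add(-2, Pow(Add(11, H), Rational(1, 2))))
C = 426
Function('B')(g) = Add(6, Pow(g, 2))
Mul(Add(Mul(Add(Function('n')(-8), C), Add(-182, 228)), Function('B')(F)), -302) = Mul(Add(Mul(Add(Add(-2, Pow(Add(11, -8), Rational(1, 2))), 426), Add(-182, 228)), Add(6, Pow(11, 2))), -302) = Mul(Add(Mul(Add(Add(-2, Pow(3, Rational(1, 2))), 426), 46), Add(6, 121)), -302) = Mul(Add(Mul(Add(424, Pow(3, Rational(1, 2))), 46), 127), -302) = Mul(Add(Add(19504, Mul(46, Pow(3, Rational(1, 2)))), 127), -302) = Mul(Add(19631, Mul(46, Pow(3, Rational(1, 2)))), -302) = Add(-5928562, Mul(-13892, Pow(3, Rational(1, 2))))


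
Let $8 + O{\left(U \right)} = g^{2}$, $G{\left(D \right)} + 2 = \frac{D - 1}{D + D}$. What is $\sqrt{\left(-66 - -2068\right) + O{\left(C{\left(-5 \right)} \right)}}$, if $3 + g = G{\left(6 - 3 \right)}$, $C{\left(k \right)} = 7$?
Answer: $\frac{\sqrt{18142}}{3} \approx 44.897$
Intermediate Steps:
$G{\left(D \right)} = -2 + \frac{-1 + D}{2 D}$ ($G{\left(D \right)} = -2 + \frac{D - 1}{D + D} = -2 + \frac{-1 + D}{2 D}$)
$g = - \frac{14}{3}$ ($g = -3 + \frac{-1 - 3 \left(6 - 3\right)}{2 \left(6 - 3\right)} = -3 + \frac{-1 - 9}{2 \cdot 3} = -3 + \frac{1}{2} \cdot \frac{1}{3} \left(-1 - 9\right) = -3 + \frac{1}{2} \cdot \frac{1}{3} \left(-10\right) = -3 - \frac{5}{3} = - \frac{14}{3} \approx -4.6667$)
$O{\left(U \right)} = \frac{124}{9}$ ($O{\left(U \right)} = -8 + \left(- \frac{14}{3}\right)^{2} = -8 + \frac{196}{9} = \frac{124}{9}$)
$\sqrt{\left(-66 - -2068\right) + O{\left(C{\left(-5 \right)} \right)}} = \sqrt{\left(-66 - -2068\right) + \frac{124}{9}} = \sqrt{\left(-66 + 2068\right) + \frac{124}{9}} = \sqrt{2002 + \frac{124}{9}} = \sqrt{\frac{18142}{9}} = \frac{\sqrt{18142}}{3}$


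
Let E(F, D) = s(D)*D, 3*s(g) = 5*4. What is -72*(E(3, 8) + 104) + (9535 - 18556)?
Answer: -20349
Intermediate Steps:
s(g) = 20/3 (s(g) = (5*4)/3 = (⅓)*20 = 20/3)
E(F, D) = 20*D/3
-72*(E(3, 8) + 104) + (9535 - 18556) = -72*((20/3)*8 + 104) + (9535 - 18556) = -72*(160/3 + 104) - 9021 = -72*472/3 - 9021 = -11328 - 9021 = -20349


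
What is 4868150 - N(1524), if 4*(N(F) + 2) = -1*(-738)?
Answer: 9735935/2 ≈ 4.8680e+6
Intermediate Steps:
N(F) = 365/2 (N(F) = -2 + (-1*(-738))/4 = -2 + (1/4)*738 = -2 + 369/2 = 365/2)
4868150 - N(1524) = 4868150 - 1*365/2 = 4868150 - 365/2 = 9735935/2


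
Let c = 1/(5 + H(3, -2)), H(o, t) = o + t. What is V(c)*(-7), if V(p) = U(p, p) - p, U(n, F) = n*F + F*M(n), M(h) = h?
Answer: 7/9 ≈ 0.77778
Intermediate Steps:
U(n, F) = 2*F*n (U(n, F) = n*F + F*n = F*n + F*n = 2*F*n)
c = ⅙ (c = 1/(5 + (3 - 2)) = 1/(5 + 1) = 1/6 = ⅙ ≈ 0.16667)
V(p) = -p + 2*p² (V(p) = 2*p*p - p = 2*p² - p = -p + 2*p²)
V(c)*(-7) = ((-1 + 2*(⅙))/6)*(-7) = ((-1 + ⅓)/6)*(-7) = ((⅙)*(-⅔))*(-7) = -⅑*(-7) = 7/9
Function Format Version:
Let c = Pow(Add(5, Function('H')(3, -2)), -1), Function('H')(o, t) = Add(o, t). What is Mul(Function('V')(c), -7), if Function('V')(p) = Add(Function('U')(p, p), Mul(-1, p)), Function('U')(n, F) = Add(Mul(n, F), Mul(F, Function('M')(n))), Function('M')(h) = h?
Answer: Rational(7, 9) ≈ 0.77778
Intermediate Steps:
Function('U')(n, F) = Mul(2, F, n) (Function('U')(n, F) = Add(Mul(n, F), Mul(F, n)) = Add(Mul(F, n), Mul(F, n)) = Mul(2, F, n))
c = Rational(1, 6) (c = Pow(Add(5, Add(3, -2)), -1) = Pow(Add(5, 1), -1) = Pow(6, -1) = Rational(1, 6) ≈ 0.16667)
Function('V')(p) = Add(Mul(-1, p), Mul(2, Pow(p, 2))) (Function('V')(p) = Add(Mul(2, p, p), Mul(-1, p)) = Add(Mul(2, Pow(p, 2)), Mul(-1, p)) = Add(Mul(-1, p), Mul(2, Pow(p, 2))))
Mul(Function('V')(c), -7) = Mul(Mul(Rational(1, 6), Add(-1, Mul(2, Rational(1, 6)))), -7) = Mul(Mul(Rational(1, 6), Add(-1, Rational(1, 3))), -7) = Mul(Mul(Rational(1, 6), Rational(-2, 3)), -7) = Mul(Rational(-1, 9), -7) = Rational(7, 9)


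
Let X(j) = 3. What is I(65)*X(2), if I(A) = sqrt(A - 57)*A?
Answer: 390*sqrt(2) ≈ 551.54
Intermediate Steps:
I(A) = A*sqrt(-57 + A) (I(A) = sqrt(-57 + A)*A = A*sqrt(-57 + A))
I(65)*X(2) = (65*sqrt(-57 + 65))*3 = (65*sqrt(8))*3 = (65*(2*sqrt(2)))*3 = (130*sqrt(2))*3 = 390*sqrt(2)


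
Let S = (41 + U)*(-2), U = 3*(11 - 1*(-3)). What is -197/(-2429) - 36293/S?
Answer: 88188399/403214 ≈ 218.71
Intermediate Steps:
U = 42 (U = 3*(11 + 3) = 3*14 = 42)
S = -166 (S = (41 + 42)*(-2) = 83*(-2) = -166)
-197/(-2429) - 36293/S = -197/(-2429) - 36293/(-166) = -197*(-1/2429) - 36293*(-1/166) = 197/2429 + 36293/166 = 88188399/403214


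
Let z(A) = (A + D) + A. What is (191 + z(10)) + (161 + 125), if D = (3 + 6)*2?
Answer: 515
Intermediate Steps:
D = 18 (D = 9*2 = 18)
z(A) = 18 + 2*A (z(A) = (A + 18) + A = (18 + A) + A = 18 + 2*A)
(191 + z(10)) + (161 + 125) = (191 + (18 + 2*10)) + (161 + 125) = (191 + (18 + 20)) + 286 = (191 + 38) + 286 = 229 + 286 = 515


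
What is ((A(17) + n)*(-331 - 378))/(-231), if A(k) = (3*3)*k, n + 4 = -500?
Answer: -82953/77 ≈ -1077.3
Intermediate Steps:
n = -504 (n = -4 - 500 = -504)
A(k) = 9*k
((A(17) + n)*(-331 - 378))/(-231) = ((9*17 - 504)*(-331 - 378))/(-231) = ((153 - 504)*(-709))*(-1/231) = -351*(-709)*(-1/231) = 248859*(-1/231) = -82953/77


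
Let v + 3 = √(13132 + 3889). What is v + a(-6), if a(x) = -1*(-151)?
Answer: 148 + √17021 ≈ 278.46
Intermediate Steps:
a(x) = 151
v = -3 + √17021 (v = -3 + √(13132 + 3889) = -3 + √17021 ≈ 127.46)
v + a(-6) = (-3 + √17021) + 151 = 148 + √17021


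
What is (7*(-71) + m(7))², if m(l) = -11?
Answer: 258064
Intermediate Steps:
(7*(-71) + m(7))² = (7*(-71) - 11)² = (-497 - 11)² = (-508)² = 258064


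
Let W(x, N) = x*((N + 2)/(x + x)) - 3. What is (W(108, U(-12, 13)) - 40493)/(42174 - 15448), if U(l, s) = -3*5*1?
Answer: -81005/53452 ≈ -1.5155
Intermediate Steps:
U(l, s) = -15 (U(l, s) = -15*1 = -15)
W(x, N) = -2 + N/2 (W(x, N) = x*((2 + N)/((2*x))) - 3 = x*((2 + N)*(1/(2*x))) - 3 = x*((2 + N)/(2*x)) - 3 = (1 + N/2) - 3 = -2 + N/2)
(W(108, U(-12, 13)) - 40493)/(42174 - 15448) = ((-2 + (½)*(-15)) - 40493)/(42174 - 15448) = ((-2 - 15/2) - 40493)/26726 = (-19/2 - 40493)*(1/26726) = -81005/2*1/26726 = -81005/53452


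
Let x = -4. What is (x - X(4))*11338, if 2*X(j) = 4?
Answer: -68028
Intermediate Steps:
X(j) = 2 (X(j) = (½)*4 = 2)
(x - X(4))*11338 = (-4 - 1*2)*11338 = (-4 - 2)*11338 = -6*11338 = -68028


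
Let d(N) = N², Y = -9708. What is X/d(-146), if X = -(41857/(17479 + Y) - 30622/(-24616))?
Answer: -33376723/107304147152 ≈ -0.00031105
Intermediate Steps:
X = -33376723/5033972 (X = -(41857/(17479 - 9708) - 30622/(-24616)) = -(41857/7771 - 30622*(-1/24616)) = -(41857*(1/7771) + 15311/12308) = -(2203/409 + 15311/12308) = -1*33376723/5033972 = -33376723/5033972 ≈ -6.6303)
X/d(-146) = -33376723/(5033972*((-146)²)) = -33376723/5033972/21316 = -33376723/5033972*1/21316 = -33376723/107304147152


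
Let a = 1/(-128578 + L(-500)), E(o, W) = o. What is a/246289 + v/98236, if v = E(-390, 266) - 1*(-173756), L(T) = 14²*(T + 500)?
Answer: 686255160898142/388859188002239 ≈ 1.7648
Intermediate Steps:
L(T) = 98000 + 196*T (L(T) = 196*(500 + T) = 98000 + 196*T)
v = 173366 (v = -390 - 1*(-173756) = -390 + 173756 = 173366)
a = -1/128578 (a = 1/(-128578 + (98000 + 196*(-500))) = 1/(-128578 + (98000 - 98000)) = 1/(-128578 + 0) = 1/(-128578) = -1/128578 ≈ -7.7774e-6)
a/246289 + v/98236 = -1/128578/246289 + 173366/98236 = -1/128578*1/246289 + 173366*(1/98236) = -1/31667347042 + 86683/49118 = 686255160898142/388859188002239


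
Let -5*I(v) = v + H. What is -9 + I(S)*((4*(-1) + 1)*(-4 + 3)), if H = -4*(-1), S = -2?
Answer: -51/5 ≈ -10.200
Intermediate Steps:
H = 4
I(v) = -⅘ - v/5 (I(v) = -(v + 4)/5 = -(4 + v)/5 = -⅘ - v/5)
-9 + I(S)*((4*(-1) + 1)*(-4 + 3)) = -9 + (-⅘ - ⅕*(-2))*((4*(-1) + 1)*(-4 + 3)) = -9 + (-⅘ + ⅖)*((-4 + 1)*(-1)) = -9 - (-6)*(-1)/5 = -9 - ⅖*3 = -9 - 6/5 = -51/5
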